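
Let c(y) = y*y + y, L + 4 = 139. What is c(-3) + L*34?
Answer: 4596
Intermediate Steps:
L = 135 (L = -4 + 139 = 135)
c(y) = y + y**2 (c(y) = y**2 + y = y + y**2)
c(-3) + L*34 = -3*(1 - 3) + 135*34 = -3*(-2) + 4590 = 6 + 4590 = 4596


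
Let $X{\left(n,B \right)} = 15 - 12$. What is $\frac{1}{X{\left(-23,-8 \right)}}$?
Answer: $\frac{1}{3} \approx 0.33333$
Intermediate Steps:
$X{\left(n,B \right)} = 3$ ($X{\left(n,B \right)} = 15 - 12 = 3$)
$\frac{1}{X{\left(-23,-8 \right)}} = \frac{1}{3}$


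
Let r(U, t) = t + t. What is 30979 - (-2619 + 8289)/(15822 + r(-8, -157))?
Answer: 240208331/7754 ≈ 30979.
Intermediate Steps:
r(U, t) = 2*t
30979 - (-2619 + 8289)/(15822 + r(-8, -157)) = 30979 - (-2619 + 8289)/(15822 + 2*(-157)) = 30979 - 5670/(15822 - 314) = 30979 - 5670/15508 = 30979 - 1*2835/7754 = 30979 - 2835/7754 = 240208331/7754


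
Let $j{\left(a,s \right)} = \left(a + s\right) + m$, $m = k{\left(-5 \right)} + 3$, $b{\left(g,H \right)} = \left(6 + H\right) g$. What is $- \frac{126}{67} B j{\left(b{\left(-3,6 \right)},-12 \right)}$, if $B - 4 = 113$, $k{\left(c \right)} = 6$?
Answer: $\frac{574938}{67} \approx 8581.2$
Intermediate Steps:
$b{\left(g,H \right)} = g \left(6 + H\right)$
$m = 9$ ($m = 6 + 3 = 9$)
$j{\left(a,s \right)} = 9 + a + s$ ($j{\left(a,s \right)} = \left(a + s\right) + 9 = 9 + a + s$)
$B = 117$ ($B = 4 + 113 = 117$)
$- \frac{126}{67} B j{\left(b{\left(-3,6 \right)},-12 \right)} = - \frac{126}{67} \cdot 117 \left(9 - 3 \left(6 + 6\right) - 12\right) = \left(-126\right) \frac{1}{67} \cdot 117 \left(9 - 36 - 12\right) = \left(- \frac{126}{67}\right) 117 \left(9 - 36 - 12\right) = \left(- \frac{14742}{67}\right) \left(-39\right) = \frac{574938}{67}$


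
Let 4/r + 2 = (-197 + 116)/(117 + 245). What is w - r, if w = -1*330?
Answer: -264202/805 ≈ -328.20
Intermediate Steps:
w = -330
r = -1448/805 (r = 4/(-2 + (-197 + 116)/(117 + 245)) = 4/(-2 - 81/362) = 4/(-805/362) = 4*(-362/805) = -1448/805 ≈ -1.7988)
w - r = -330 - 1*(-1448/805) = -330 + 1448/805 = -264202/805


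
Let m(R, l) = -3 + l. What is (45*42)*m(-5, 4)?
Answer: 1890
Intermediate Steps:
(45*42)*m(-5, 4) = (45*42)*(-3 + 4) = 1890*1 = 1890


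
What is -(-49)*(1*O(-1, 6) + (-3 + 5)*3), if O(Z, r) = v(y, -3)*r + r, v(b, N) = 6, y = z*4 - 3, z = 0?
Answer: 2352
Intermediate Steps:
y = -3 (y = 0*4 - 3 = 0 - 3 = -3)
O(Z, r) = 7*r (O(Z, r) = 6*r + r = 7*r)
-(-49)*(1*O(-1, 6) + (-3 + 5)*3) = -(-49)*(1*(7*6) + (-3 + 5)*3) = -(-49)*(1*42 + 2*3) = -(-49)*(42 + 6) = -(-49)*48 = -1*(-2352) = 2352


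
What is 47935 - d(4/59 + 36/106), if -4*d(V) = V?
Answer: 299786127/6254 ≈ 47935.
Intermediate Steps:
d(V) = -V/4
47935 - d(4/59 + 36/106) = 47935 - (-1)*(4/59 + 36/106)/4 = 47935 - (-1)*(4*(1/59) + 36*(1/106))/4 = 47935 - (-1)*(4/59 + 18/53)/4 = 47935 - (-1)*1274/(4*3127) = 47935 - 1*(-637/6254) = 47935 + 637/6254 = 299786127/6254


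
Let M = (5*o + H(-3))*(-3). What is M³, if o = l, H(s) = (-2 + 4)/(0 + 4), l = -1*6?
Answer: 5545233/8 ≈ 6.9315e+5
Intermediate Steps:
l = -6
H(s) = ½ (H(s) = 2/4 = 2*(¼) = ½)
o = -6
M = 177/2 (M = (5*(-6) + ½)*(-3) = (-30 + ½)*(-3) = -59/2*(-3) = 177/2 ≈ 88.500)
M³ = (177/2)³ = 5545233/8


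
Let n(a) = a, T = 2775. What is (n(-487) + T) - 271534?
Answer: -269246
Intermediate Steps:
(n(-487) + T) - 271534 = (-487 + 2775) - 271534 = 2288 - 271534 = -269246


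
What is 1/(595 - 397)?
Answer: 1/198 ≈ 0.0050505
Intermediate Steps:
1/(595 - 397) = 1/198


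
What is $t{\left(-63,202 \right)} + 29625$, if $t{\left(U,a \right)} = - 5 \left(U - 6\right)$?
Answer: $29970$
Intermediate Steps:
$t{\left(U,a \right)} = 30 - 5 U$ ($t{\left(U,a \right)} = - 5 \left(-6 + U\right) = 30 - 5 U$)
$t{\left(-63,202 \right)} + 29625 = \left(30 - -315\right) + 29625 = \left(30 + 315\right) + 29625 = 345 + 29625 = 29970$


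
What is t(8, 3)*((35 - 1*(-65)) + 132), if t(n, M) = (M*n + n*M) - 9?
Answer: 9048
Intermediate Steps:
t(n, M) = -9 + 2*M*n (t(n, M) = (M*n + M*n) - 9 = 2*M*n - 9 = -9 + 2*M*n)
t(8, 3)*((35 - 1*(-65)) + 132) = (-9 + 2*3*8)*((35 - 1*(-65)) + 132) = (-9 + 48)*((35 + 65) + 132) = 39*(100 + 132) = 39*232 = 9048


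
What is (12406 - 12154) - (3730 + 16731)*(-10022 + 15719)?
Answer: -116566065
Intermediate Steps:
(12406 - 12154) - (3730 + 16731)*(-10022 + 15719) = 252 - 20461*5697 = 252 - 1*116566317 = 252 - 116566317 = -116566065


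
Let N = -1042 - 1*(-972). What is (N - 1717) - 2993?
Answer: -4780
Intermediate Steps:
N = -70 (N = -1042 + 972 = -70)
(N - 1717) - 2993 = (-70 - 1717) - 2993 = -1787 - 2993 = -4780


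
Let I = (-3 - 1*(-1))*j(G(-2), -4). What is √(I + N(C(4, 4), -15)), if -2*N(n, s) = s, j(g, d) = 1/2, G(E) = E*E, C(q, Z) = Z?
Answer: √26/2 ≈ 2.5495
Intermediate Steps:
G(E) = E²
j(g, d) = ½ (j(g, d) = 1*(½) = ½)
N(n, s) = -s/2
I = -1 (I = (-3 - 1*(-1))*(½) = (-3 + 1)*(½) = -2*½ = -1)
√(I + N(C(4, 4), -15)) = √(-1 - ½*(-15)) = √(-1 + 15/2) = √(13/2) = √26/2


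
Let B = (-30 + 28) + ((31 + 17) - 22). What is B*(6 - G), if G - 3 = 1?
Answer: 48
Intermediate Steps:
G = 4 (G = 3 + 1 = 4)
B = 24 (B = -2 + (48 - 22) = -2 + 26 = 24)
B*(6 - G) = 24*(6 - 1*4) = 24*(6 - 4) = 24*2 = 48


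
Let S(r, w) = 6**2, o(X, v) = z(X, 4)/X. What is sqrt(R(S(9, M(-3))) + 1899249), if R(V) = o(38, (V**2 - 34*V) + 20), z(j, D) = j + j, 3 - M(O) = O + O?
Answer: sqrt(1899251) ≈ 1378.1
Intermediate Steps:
M(O) = 3 - 2*O (M(O) = 3 - (O + O) = 3 - 2*O)
z(j, D) = 2*j
o(X, v) = 2 (o(X, v) = (2*X)/X = 2)
S(r, w) = 36
R(V) = 2
sqrt(R(S(9, M(-3))) + 1899249) = sqrt(2 + 1899249) = sqrt(1899251)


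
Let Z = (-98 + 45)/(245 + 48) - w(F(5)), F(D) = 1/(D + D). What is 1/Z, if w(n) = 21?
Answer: -293/6206 ≈ -0.047212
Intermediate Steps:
F(D) = 1/(2*D)
Z = -6206/293 (Z = (-98 + 45)/(245 + 48) - 1*21 = -53/293 - 21 = -6206/293 ≈ -21.181)
1/Z = 1/(-6206/293) = -293/6206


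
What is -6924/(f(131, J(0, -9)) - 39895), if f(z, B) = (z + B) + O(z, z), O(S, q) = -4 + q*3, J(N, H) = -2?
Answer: 6924/39377 ≈ 0.17584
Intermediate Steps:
O(S, q) = -4 + 3*q
f(z, B) = -4 + B + 4*z (f(z, B) = (z + B) + (-4 + 3*z) = (B + z) + (-4 + 3*z) = -4 + B + 4*z)
-6924/(f(131, J(0, -9)) - 39895) = -6924/((-4 - 2 + 4*131) - 39895) = -6924/((-4 - 2 + 524) - 39895) = -6924/(518 - 39895) = -6924/(-39377) = -6924*(-1/39377) = 6924/39377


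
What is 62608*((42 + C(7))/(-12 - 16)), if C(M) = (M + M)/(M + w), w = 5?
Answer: -289562/3 ≈ -96521.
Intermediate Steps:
C(M) = 2*M/(5 + M) (C(M) = (M + M)/(M + 5) = (2*M)/(5 + M) = 2*M/(5 + M))
62608*((42 + C(7))/(-12 - 16)) = 62608*((42 + 2*7/(5 + 7))/(-12 - 16)) = 62608*((42 + 2*7/12)/(-28)) = 62608*((42 + 2*7*(1/12))*(-1/28)) = 62608*((42 + 7/6)*(-1/28)) = 62608*((259/6)*(-1/28)) = 62608*(-37/24) = -289562/3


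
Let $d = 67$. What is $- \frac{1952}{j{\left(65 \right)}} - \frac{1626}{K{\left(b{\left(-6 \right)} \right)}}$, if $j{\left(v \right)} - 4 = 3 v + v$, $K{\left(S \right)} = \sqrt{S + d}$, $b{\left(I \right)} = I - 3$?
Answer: $- \frac{244}{33} - \frac{813 \sqrt{58}}{29} \approx -220.9$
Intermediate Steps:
$b{\left(I \right)} = -3 + I$
$K{\left(S \right)} = \sqrt{67 + S}$ ($K{\left(S \right)} = \sqrt{S + 67} = \sqrt{67 + S}$)
$j{\left(v \right)} = 4 + 4 v$ ($j{\left(v \right)} = 4 + \left(3 v + v\right) = 4 + 4 v$)
$- \frac{1952}{j{\left(65 \right)}} - \frac{1626}{K{\left(b{\left(-6 \right)} \right)}} = - \frac{1952}{4 + 4 \cdot 65} - \frac{1626}{\sqrt{67 - 9}} = - \frac{1952}{4 + 260} - \frac{1626}{\sqrt{67 - 9}} = - \frac{1952}{264} - \frac{1626}{\sqrt{58}} = \left(-1952\right) \frac{1}{264} - 1626 \frac{\sqrt{58}}{58} = - \frac{244}{33} - \frac{813 \sqrt{58}}{29}$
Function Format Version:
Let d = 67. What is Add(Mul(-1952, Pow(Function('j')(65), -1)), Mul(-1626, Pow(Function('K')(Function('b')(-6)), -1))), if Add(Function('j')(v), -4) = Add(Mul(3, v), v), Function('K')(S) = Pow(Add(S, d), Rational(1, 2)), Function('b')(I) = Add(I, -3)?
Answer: Add(Rational(-244, 33), Mul(Rational(-813, 29), Pow(58, Rational(1, 2)))) ≈ -220.90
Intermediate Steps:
Function('b')(I) = Add(-3, I)
Function('K')(S) = Pow(Add(67, S), Rational(1, 2)) (Function('K')(S) = Pow(Add(S, 67), Rational(1, 2)) = Pow(Add(67, S), Rational(1, 2)))
Function('j')(v) = Add(4, Mul(4, v)) (Function('j')(v) = Add(4, Add(Mul(3, v), v)) = Add(4, Mul(4, v)))
Add(Mul(-1952, Pow(Function('j')(65), -1)), Mul(-1626, Pow(Function('K')(Function('b')(-6)), -1))) = Add(Mul(-1952, Pow(Add(4, Mul(4, 65)), -1)), Mul(-1626, Pow(Pow(Add(67, Add(-3, -6)), Rational(1, 2)), -1))) = Add(Mul(-1952, Pow(Add(4, 260), -1)), Mul(-1626, Pow(Pow(Add(67, -9), Rational(1, 2)), -1))) = Add(Mul(-1952, Pow(264, -1)), Mul(-1626, Pow(Pow(58, Rational(1, 2)), -1))) = Add(Mul(-1952, Rational(1, 264)), Mul(-1626, Mul(Rational(1, 58), Pow(58, Rational(1, 2))))) = Add(Rational(-244, 33), Mul(Rational(-813, 29), Pow(58, Rational(1, 2))))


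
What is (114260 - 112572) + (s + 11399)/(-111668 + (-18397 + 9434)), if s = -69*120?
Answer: 203622009/120631 ≈ 1688.0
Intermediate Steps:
s = -8280
(114260 - 112572) + (s + 11399)/(-111668 + (-18397 + 9434)) = (114260 - 112572) + (-8280 + 11399)/(-111668 + (-18397 + 9434)) = 1688 + 3119/(-111668 - 8963) = 1688 + 3119/(-120631) = 1688 + 3119*(-1/120631) = 1688 - 3119/120631 = 203622009/120631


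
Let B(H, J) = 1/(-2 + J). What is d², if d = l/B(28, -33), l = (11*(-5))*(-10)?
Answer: 370562500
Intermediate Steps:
l = 550 (l = -55*(-10) = 550)
d = -19250 (d = 550/(1/(-2 - 33)) = 550/(1/(-35)) = 550/(-1/35) = 550*(-35) = -19250)
d² = (-19250)² = 370562500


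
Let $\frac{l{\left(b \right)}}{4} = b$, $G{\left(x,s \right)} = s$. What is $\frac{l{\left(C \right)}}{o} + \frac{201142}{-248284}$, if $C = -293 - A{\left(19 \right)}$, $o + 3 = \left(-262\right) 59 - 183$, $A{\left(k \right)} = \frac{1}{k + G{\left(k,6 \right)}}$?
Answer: $- \frac{8923865233}{12137984050} \approx -0.7352$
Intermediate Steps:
$A{\left(k \right)} = \frac{1}{6 + k}$ ($A{\left(k \right)} = \frac{1}{k + 6} = \frac{1}{6 + k}$)
$o = -15644$ ($o = -3 - 15641 = -15644$)
$C = - \frac{7326}{25}$ ($C = -293 - \frac{1}{6 + 19} = -293 - \frac{1}{25} = - \frac{7326}{25} \approx -293.04$)
$l{\left(b \right)} = 4 b$
$\frac{l{\left(C \right)}}{o} + \frac{201142}{-248284} = \frac{4 \left(- \frac{7326}{25}\right)}{-15644} + \frac{201142}{-248284} = \left(- \frac{29304}{25}\right) \left(- \frac{1}{15644}\right) + 201142 \left(- \frac{1}{248284}\right) = \frac{7326}{97775} - \frac{100571}{124142} = - \frac{8923865233}{12137984050}$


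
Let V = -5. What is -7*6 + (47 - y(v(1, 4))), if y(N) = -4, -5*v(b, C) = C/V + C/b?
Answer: 9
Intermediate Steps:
v(b, C) = C/25 - C/(5*b) (v(b, C) = -(C/(-5) + C/b)/5 = -(C*(-⅕) + C/b)/5 = -(-C/5 + C/b)/5 = C/25 - C/(5*b))
-7*6 + (47 - y(v(1, 4))) = -7*6 + (47 - 1*(-4)) = -42 + (47 + 4) = -42 + 51 = 9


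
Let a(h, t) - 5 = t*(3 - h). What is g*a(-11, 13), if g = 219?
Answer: 40953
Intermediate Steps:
a(h, t) = 5 + t*(3 - h)
g*a(-11, 13) = 219*(5 + 3*13 - 1*(-11)*13) = 219*(5 + 39 + 143) = 219*187 = 40953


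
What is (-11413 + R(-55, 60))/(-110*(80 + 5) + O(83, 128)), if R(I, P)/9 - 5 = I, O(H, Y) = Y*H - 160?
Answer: -11863/1114 ≈ -10.649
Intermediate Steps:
O(H, Y) = -160 + H*Y (O(H, Y) = H*Y - 160 = -160 + H*Y)
R(I, P) = 45 + 9*I
(-11413 + R(-55, 60))/(-110*(80 + 5) + O(83, 128)) = (-11413 + (45 + 9*(-55)))/(-110*(80 + 5) + (-160 + 83*128)) = (-11413 + (45 - 495))/(-110*85 + (-160 + 10624)) = (-11413 - 450)/(-9350 + 10464) = -11863/1114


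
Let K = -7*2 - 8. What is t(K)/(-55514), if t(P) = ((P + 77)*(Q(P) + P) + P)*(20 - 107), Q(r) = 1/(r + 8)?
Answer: -1505361/777196 ≈ -1.9369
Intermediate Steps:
Q(r) = 1/(8 + r)
K = -22 (K = -14 - 8 = -22)
t(P) = -87*P - 87*(77 + P)*(P + 1/(8 + P)) (t(P) = ((P + 77)*(1/(8 + P) + P) + P)*(20 - 107) = ((77 + P)*(P + 1/(8 + P)) + P)*(-87) = (P + (77 + P)*(P + 1/(8 + P)))*(-87) = -87*P - 87*(77 + P)*(P + 1/(8 + P)))
t(K)/(-55514) = (87*(-77 - 1*(-22) - 22*(-78 - 1*(-22))*(8 - 22))/(8 - 22))/(-55514) = (87*(-77 + 22 - 22*(-78 + 22)*(-14))/(-14))*(-1/55514) = (87*(-1/14)*(-77 + 22 - 22*(-56)*(-14)))*(-1/55514) = (87*(-1/14)*(-77 + 22 - 17248))*(-1/55514) = (87*(-1/14)*(-17303))*(-1/55514) = (1505361/14)*(-1/55514) = -1505361/777196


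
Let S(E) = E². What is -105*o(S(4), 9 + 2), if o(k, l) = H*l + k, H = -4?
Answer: 2940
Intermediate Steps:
o(k, l) = k - 4*l (o(k, l) = -4*l + k = k - 4*l)
-105*o(S(4), 9 + 2) = -105*(4² - 4*(9 + 2)) = -105*(16 - 4*11) = -105*(16 - 44) = -105*(-28) = 2940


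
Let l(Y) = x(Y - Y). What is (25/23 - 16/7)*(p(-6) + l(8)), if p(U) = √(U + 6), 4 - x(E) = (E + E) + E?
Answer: -772/161 ≈ -4.7950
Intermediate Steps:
x(E) = 4 - 3*E (x(E) = 4 - ((E + E) + E) = 4 - (2*E + E) = 4 - 3*E)
l(Y) = 4 (l(Y) = 4 - 3*(Y - Y) = 4 - 3*0 = 4 + 0 = 4)
p(U) = √(6 + U)
(25/23 - 16/7)*(p(-6) + l(8)) = (25/23 - 16/7)*(√(6 - 6) + 4) = (25*(1/23) - 16*⅐)*(√0 + 4) = (25/23 - 16/7)*(0 + 4) = -193/161*4 = -772/161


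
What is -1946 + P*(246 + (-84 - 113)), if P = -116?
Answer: -7630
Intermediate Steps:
-1946 + P*(246 + (-84 - 113)) = -1946 - 116*(246 + (-84 - 113)) = -1946 - 116*(246 - 197) = -1946 - 116*49 = -1946 - 5684 = -7630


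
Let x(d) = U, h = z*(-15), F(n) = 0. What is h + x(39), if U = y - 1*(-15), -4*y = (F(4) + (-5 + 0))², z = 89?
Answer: -5305/4 ≈ -1326.3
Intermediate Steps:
h = -1335 (h = 89*(-15) = -1335)
y = -25/4 (y = -(0 + (-5 + 0))²/4 = -(0 - 5)²/4 = -¼*(-5)² = -¼*25 = -25/4 ≈ -6.2500)
U = 35/4 (U = -25/4 - 1*(-15) = -25/4 + 15 = 35/4 ≈ 8.7500)
x(d) = 35/4
h + x(39) = -1335 + 35/4 = -5305/4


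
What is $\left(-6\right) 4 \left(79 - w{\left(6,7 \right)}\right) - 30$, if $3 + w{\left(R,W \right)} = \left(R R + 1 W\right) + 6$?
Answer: $-822$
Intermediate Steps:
$w{\left(R,W \right)} = 3 + W + R^{2}$ ($w{\left(R,W \right)} = -3 + \left(\left(R R + 1 W\right) + 6\right) = -3 + \left(\left(R^{2} + W\right) + 6\right) = -3 + \left(\left(W + R^{2}\right) + 6\right) = -3 + \left(6 + W + R^{2}\right) = 3 + W + R^{2}$)
$\left(-6\right) 4 \left(79 - w{\left(6,7 \right)}\right) - 30 = \left(-6\right) 4 \left(79 - \left(3 + 7 + 6^{2}\right)\right) - 30 = - 24 \left(79 - \left(3 + 7 + 36\right)\right) - 30 = - 24 \left(79 - 46\right) - 30 = \left(-24\right) 33 - 30 = -792 - 30 = -822$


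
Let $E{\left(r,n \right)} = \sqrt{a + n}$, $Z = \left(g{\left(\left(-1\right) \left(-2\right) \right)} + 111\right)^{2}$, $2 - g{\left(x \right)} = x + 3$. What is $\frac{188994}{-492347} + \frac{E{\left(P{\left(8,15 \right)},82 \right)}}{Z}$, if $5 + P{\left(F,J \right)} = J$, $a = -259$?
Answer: $- \frac{188994}{492347} + \frac{i \sqrt{177}}{11664} \approx -0.38386 + 0.0011406 i$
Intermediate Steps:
$P{\left(F,J \right)} = -5 + J$
$g{\left(x \right)} = -1 - x$ ($g{\left(x \right)} = 2 - \left(x + 3\right) = 2 - \left(3 + x\right) = -1 - x$)
$Z = 11664$ ($Z = \left(\left(-1 - \left(-1\right) \left(-2\right)\right) + 111\right)^{2} = \left(\left(-1 - 2\right) + 111\right)^{2} = \left(-3 + 111\right)^{2} = 108^{2} = 11664$)
$E{\left(r,n \right)} = \sqrt{-259 + n}$
$\frac{188994}{-492347} + \frac{E{\left(P{\left(8,15 \right)},82 \right)}}{Z} = \frac{188994}{-492347} + \frac{\sqrt{-259 + 82}}{11664} = 188994 \left(- \frac{1}{492347}\right) + \sqrt{-177} \cdot \frac{1}{11664} = - \frac{188994}{492347} + i \sqrt{177} \cdot \frac{1}{11664} = - \frac{188994}{492347} + \frac{i \sqrt{177}}{11664}$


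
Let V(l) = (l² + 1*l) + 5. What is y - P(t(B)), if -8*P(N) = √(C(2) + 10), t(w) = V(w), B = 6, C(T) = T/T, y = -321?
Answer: -321 + √11/8 ≈ -320.59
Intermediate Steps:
V(l) = 5 + l + l² (V(l) = (l² + l) + 5 = (l + l²) + 5 = 5 + l + l²)
C(T) = 1
t(w) = 5 + w + w²
P(N) = -√11/8 (P(N) = -√(1 + 10)/8 = -√11/8)
y - P(t(B)) = -321 - (-1)*√11/8 = -321 + √11/8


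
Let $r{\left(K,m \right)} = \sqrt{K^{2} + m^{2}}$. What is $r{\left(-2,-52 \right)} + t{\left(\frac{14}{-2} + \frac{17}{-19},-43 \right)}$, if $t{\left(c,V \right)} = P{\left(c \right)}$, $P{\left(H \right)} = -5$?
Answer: $-5 + 2 \sqrt{677} \approx 47.038$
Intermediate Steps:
$t{\left(c,V \right)} = -5$
$r{\left(-2,-52 \right)} + t{\left(\frac{14}{-2} + \frac{17}{-19},-43 \right)} = \sqrt{\left(-2\right)^{2} + \left(-52\right)^{2}} - 5 = \sqrt{4 + 2704} - 5 = \sqrt{2708} - 5 = 2 \sqrt{677} - 5 = -5 + 2 \sqrt{677}$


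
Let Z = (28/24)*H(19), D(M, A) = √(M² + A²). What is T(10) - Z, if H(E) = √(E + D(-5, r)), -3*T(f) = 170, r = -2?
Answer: -170/3 - 7*√(19 + √29)/6 ≈ -62.428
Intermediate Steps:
T(f) = -170/3 (T(f) = -⅓*170 = -170/3)
D(M, A) = √(A² + M²)
H(E) = √(E + √29) (H(E) = √(E + √((-2)² + (-5)²)) = √(E + √(4 + 25)) = √(E + √29))
Z = 7*√(19 + √29)/6 (Z = (28/24)*√(19 + √29) = (28*(1/24))*√(19 + √29) = 7*√(19 + √29)/6 ≈ 5.7612)
T(10) - Z = -170/3 - 7*√(19 + √29)/6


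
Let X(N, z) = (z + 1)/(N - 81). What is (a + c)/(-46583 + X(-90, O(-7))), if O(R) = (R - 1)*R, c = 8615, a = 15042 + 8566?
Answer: -96669/139750 ≈ -0.69173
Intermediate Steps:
a = 23608
O(R) = R*(-1 + R) (O(R) = (-1 + R)*R = R*(-1 + R))
X(N, z) = (1 + z)/(-81 + N)
(a + c)/(-46583 + X(-90, O(-7))) = (23608 + 8615)/(-46583 + (1 - 7*(-1 - 7))/(-81 - 90)) = 32223/(-46583 + (1 - 7*(-8))/(-171)) = 32223/(-46583 - (1 + 56)/171) = 32223/(-46583 - 1/171*57) = 32223/(-46583 - ⅓) = 32223/(-139750/3) = 32223*(-3/139750) = -96669/139750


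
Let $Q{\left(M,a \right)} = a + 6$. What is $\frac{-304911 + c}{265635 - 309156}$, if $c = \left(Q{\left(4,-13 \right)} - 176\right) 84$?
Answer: $\frac{106761}{14507} \approx 7.3593$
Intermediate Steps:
$Q{\left(M,a \right)} = 6 + a$
$c = -15372$ ($c = \left(\left(6 - 13\right) - 176\right) 84 = \left(-7 - 176\right) 84 = \left(-183\right) 84 = -15372$)
$\frac{-304911 + c}{265635 - 309156} = \frac{-304911 - 15372}{265635 - 309156} = - \frac{320283}{-43521} = \left(-320283\right) \left(- \frac{1}{43521}\right) = \frac{106761}{14507}$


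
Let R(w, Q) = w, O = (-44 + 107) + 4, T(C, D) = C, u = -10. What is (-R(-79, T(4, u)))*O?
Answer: 5293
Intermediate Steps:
O = 67 (O = 63 + 4 = 67)
(-R(-79, T(4, u)))*O = -1*(-79)*67 = 79*67 = 5293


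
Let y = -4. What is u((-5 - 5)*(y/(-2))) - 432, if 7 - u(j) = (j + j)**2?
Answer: -2025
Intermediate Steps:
u(j) = 7 - 4*j**2 (u(j) = 7 - (j + j)**2 = 7 - (2*j)**2 = 7 - 4*j**2)
u((-5 - 5)*(y/(-2))) - 432 = (7 - 4*4*(-5 - 5)**2) - 432 = (7 - 4*(-(-40)*(-1)/2)**2) - 432 = (7 - 4*(-10*2)**2) - 432 = (7 - 4*(-20)**2) - 432 = (7 - 4*400) - 432 = (7 - 1600) - 432 = -1593 - 432 = -2025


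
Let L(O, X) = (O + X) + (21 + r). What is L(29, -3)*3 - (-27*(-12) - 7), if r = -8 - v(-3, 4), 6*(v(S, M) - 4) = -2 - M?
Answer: -209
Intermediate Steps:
v(S, M) = 11/3 - M/6 (v(S, M) = 4 + (-2 - M)/6 = 4 + (-⅓ - M/6) = 11/3 - M/6)
r = -11 (r = -8 - (11/3 - ⅙*4) = -8 - (11/3 - ⅔) = -8 - 1*3 = -8 - 3 = -11)
L(O, X) = 10 + O + X (L(O, X) = (O + X) + (21 - 11) = (O + X) + 10 = 10 + O + X)
L(29, -3)*3 - (-27*(-12) - 7) = (10 + 29 - 3)*3 - (-27*(-12) - 7) = 36*3 - (324 - 7) = 108 - 1*317 = 108 - 317 = -209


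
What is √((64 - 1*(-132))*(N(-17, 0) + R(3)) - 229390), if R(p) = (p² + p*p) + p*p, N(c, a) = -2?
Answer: I*√224490 ≈ 473.8*I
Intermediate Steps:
R(p) = 3*p² (R(p) = (p² + p²) + p² = 2*p² + p² = 3*p²)
√((64 - 1*(-132))*(N(-17, 0) + R(3)) - 229390) = √((64 - 1*(-132))*(-2 + 3*3²) - 229390) = √((64 + 132)*(-2 + 3*9) - 229390) = √(196*(-2 + 27) - 229390) = √(196*25 - 229390) = √(4900 - 229390) = √(-224490) = I*√224490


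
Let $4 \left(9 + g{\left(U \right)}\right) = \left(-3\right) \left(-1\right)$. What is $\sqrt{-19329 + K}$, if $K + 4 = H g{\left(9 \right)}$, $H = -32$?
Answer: $i \sqrt{19069} \approx 138.09 i$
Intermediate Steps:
$g{\left(U \right)} = - \frac{33}{4}$ ($g{\left(U \right)} = -9 + \frac{\left(-3\right) \left(-1\right)}{4} = -9 + \frac{1}{4} \cdot 3 = -9 + \frac{3}{4} = - \frac{33}{4}$)
$K = 260$ ($K = -4 - -264 = -4 + 264 = 260$)
$\sqrt{-19329 + K} = \sqrt{-19329 + 260} = \sqrt{-19069} = i \sqrt{19069}$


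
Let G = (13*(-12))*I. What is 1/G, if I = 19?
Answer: -1/2964 ≈ -0.00033738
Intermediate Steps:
G = -2964 (G = (13*(-12))*19 = -156*19 = -2964)
1/G = 1/(-2964) = -1/2964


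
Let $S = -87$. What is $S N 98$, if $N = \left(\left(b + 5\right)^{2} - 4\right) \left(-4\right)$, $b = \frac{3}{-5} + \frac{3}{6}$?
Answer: $\frac{17060526}{25} \approx 6.8242 \cdot 10^{5}$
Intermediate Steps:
$b = - \frac{1}{10}$ ($b = 3 \left(- \frac{1}{5}\right) + 3 \cdot \frac{1}{6} = - \frac{3}{5} + \frac{1}{2} = - \frac{1}{10} \approx -0.1$)
$N = - \frac{2001}{25}$ ($N = \left(\left(- \frac{1}{10} + 5\right)^{2} - 4\right) \left(-4\right) = \left(\left(\frac{49}{10}\right)^{2} - 4\right) \left(-4\right) = \left(\frac{2401}{100} - 4\right) \left(-4\right) = \frac{2001}{100} \left(-4\right) = - \frac{2001}{25} \approx -80.04$)
$S N 98 = \left(-87\right) \left(- \frac{2001}{25}\right) 98 = \frac{174087}{25} \cdot 98 = \frac{17060526}{25}$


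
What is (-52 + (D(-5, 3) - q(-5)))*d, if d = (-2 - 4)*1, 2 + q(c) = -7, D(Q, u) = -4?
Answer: 282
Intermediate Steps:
q(c) = -9 (q(c) = -2 - 7 = -9)
d = -6 (d = -6*1 = -6)
(-52 + (D(-5, 3) - q(-5)))*d = (-52 + (-4 - 1*(-9)))*(-6) = (-52 + (-4 + 9))*(-6) = (-52 + 5)*(-6) = -47*(-6) = 282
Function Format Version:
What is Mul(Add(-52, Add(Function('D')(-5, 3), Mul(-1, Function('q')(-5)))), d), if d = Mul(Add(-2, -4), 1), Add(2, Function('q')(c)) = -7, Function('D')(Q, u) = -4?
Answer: 282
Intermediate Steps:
Function('q')(c) = -9 (Function('q')(c) = Add(-2, -7) = -9)
d = -6 (d = Mul(-6, 1) = -6)
Mul(Add(-52, Add(Function('D')(-5, 3), Mul(-1, Function('q')(-5)))), d) = Mul(Add(-52, Add(-4, Mul(-1, -9))), -6) = Mul(Add(-52, Add(-4, 9)), -6) = Mul(Add(-52, 5), -6) = Mul(-47, -6) = 282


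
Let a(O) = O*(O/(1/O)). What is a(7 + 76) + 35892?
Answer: 607679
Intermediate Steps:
a(O) = O**3 (a(O) = O*(O*O) = O*O**2 = O**3)
a(7 + 76) + 35892 = (7 + 76)**3 + 35892 = 83**3 + 35892 = 571787 + 35892 = 607679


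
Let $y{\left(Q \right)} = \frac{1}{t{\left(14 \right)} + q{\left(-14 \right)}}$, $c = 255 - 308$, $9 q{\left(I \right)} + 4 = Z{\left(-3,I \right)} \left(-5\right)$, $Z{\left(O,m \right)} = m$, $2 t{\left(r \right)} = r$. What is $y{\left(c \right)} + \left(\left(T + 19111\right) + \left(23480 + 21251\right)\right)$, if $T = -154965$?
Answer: $- \frac{3918286}{43} \approx -91123.0$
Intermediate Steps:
$t{\left(r \right)} = \frac{r}{2}$
$q{\left(I \right)} = - \frac{4}{9} - \frac{5 I}{9}$ ($q{\left(I \right)} = - \frac{4}{9} + \frac{I \left(-5\right)}{9} = - \frac{4}{9} + \frac{\left(-5\right) I}{9} = - \frac{4}{9} - \frac{5 I}{9}$)
$c = -53$
$y{\left(Q \right)} = \frac{3}{43}$ ($y{\left(Q \right)} = \frac{1}{\frac{1}{2} \cdot 14 - - \frac{22}{3}} = \frac{1}{7 + \left(- \frac{4}{9} + \frac{70}{9}\right)} = \frac{1}{7 + \frac{22}{3}} = \frac{1}{\frac{43}{3}} = \frac{3}{43}$)
$y{\left(c \right)} + \left(\left(T + 19111\right) + \left(23480 + 21251\right)\right) = \frac{3}{43} + \left(\left(-154965 + 19111\right) + \left(23480 + 21251\right)\right) = \frac{3}{43} + \left(-135854 + 44731\right) = \frac{3}{43} - 91123 = - \frac{3918286}{43}$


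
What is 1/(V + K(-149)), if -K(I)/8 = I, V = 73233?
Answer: 1/74425 ≈ 1.3436e-5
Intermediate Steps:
K(I) = -8*I
1/(V + K(-149)) = 1/(73233 - 8*(-149)) = 1/(73233 + 1192) = 1/74425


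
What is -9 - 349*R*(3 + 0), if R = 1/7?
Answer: -1110/7 ≈ -158.57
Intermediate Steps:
R = ⅐ ≈ 0.14286
-9 - 349*R*(3 + 0) = -9 - 349*(3 + 0)/7 = -9 - 349*3/7 = -9 - 1047/7 = -1110/7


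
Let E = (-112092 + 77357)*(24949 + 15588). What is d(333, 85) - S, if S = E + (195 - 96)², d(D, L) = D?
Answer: 1408043227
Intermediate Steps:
E = -1408052695 (E = -34735*40537 = -1408052695)
S = -1408042894 (S = -1408052695 + (195 - 96)² = -1408052695 + 99² = -1408052695 + 9801 = -1408042894)
d(333, 85) - S = 333 - 1*(-1408042894) = 333 + 1408042894 = 1408043227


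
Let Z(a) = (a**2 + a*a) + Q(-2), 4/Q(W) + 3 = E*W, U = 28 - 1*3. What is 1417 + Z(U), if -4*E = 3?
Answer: 7993/3 ≈ 2664.3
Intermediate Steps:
E = -3/4 (E = -1/4*3 = -3/4 ≈ -0.75000)
U = 25 (U = 28 - 3 = 25)
Q(W) = 4/(-3 - 3*W/4)
Z(a) = -8/3 + 2*a**2 (Z(a) = (a**2 + a*a) - 16/(12 + 3*(-2)) = (a**2 + a**2) - 16/(12 - 6) = 2*a**2 - 16/6 = 2*a**2 - 16*1/6 = 2*a**2 - 8/3 = -8/3 + 2*a**2)
1417 + Z(U) = 1417 + (-8/3 + 2*25**2) = 1417 + (-8/3 + 2*625) = 1417 + (-8/3 + 1250) = 1417 + 3742/3 = 7993/3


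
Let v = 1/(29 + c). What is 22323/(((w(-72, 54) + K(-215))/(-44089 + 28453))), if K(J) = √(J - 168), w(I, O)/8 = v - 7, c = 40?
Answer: 92867624563392/16692199 + 1661790999708*I*√383/16692199 ≈ 5.5635e+6 + 1.9483e+6*I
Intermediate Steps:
v = 1/69 (v = 1/(29 + 40) = 1/69 ≈ 0.014493)
w(I, O) = -3856/69 (w(I, O) = 8*(1/69 - 7) = 8*(-482/69) = -3856/69)
K(J) = √(-168 + J)
22323/(((w(-72, 54) + K(-215))/(-44089 + 28453))) = 22323/(((-3856/69 + √(-168 - 215))/(-44089 + 28453))) = 22323/(((-3856/69 + √(-383))/(-15636))) = 22323/(((-3856/69 + I*√383)*(-1/15636))) = 22323/(964/269721 - I*√383/15636)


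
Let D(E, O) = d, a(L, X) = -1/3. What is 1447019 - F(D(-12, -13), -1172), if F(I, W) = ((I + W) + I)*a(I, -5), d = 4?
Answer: 1446631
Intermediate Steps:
a(L, X) = -⅓ (a(L, X) = -1*⅓ = -⅓)
D(E, O) = 4
F(I, W) = -2*I/3 - W/3 (F(I, W) = ((I + W) + I)*(-⅓) = (W + 2*I)*(-⅓) = -2*I/3 - W/3)
1447019 - F(D(-12, -13), -1172) = 1447019 - (-⅔*4 - ⅓*(-1172)) = 1447019 - (-8/3 + 1172/3) = 1447019 - 1*388 = 1447019 - 388 = 1446631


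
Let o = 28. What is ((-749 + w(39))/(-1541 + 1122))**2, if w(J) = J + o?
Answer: 465124/175561 ≈ 2.6494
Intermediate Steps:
w(J) = 28 + J (w(J) = J + 28 = 28 + J)
((-749 + w(39))/(-1541 + 1122))**2 = ((-749 + (28 + 39))/(-1541 + 1122))**2 = ((-749 + 67)/(-419))**2 = (-682*(-1/419))**2 = (682/419)**2 = 465124/175561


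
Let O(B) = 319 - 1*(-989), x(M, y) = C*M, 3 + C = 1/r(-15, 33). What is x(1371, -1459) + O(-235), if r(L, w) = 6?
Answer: -5153/2 ≈ -2576.5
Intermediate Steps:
C = -17/6 (C = -3 + 1/6 = -3 + ⅙ = -17/6 ≈ -2.8333)
x(M, y) = -17*M/6
O(B) = 1308 (O(B) = 319 + 989 = 1308)
x(1371, -1459) + O(-235) = -17/6*1371 + 1308 = -7769/2 + 1308 = -5153/2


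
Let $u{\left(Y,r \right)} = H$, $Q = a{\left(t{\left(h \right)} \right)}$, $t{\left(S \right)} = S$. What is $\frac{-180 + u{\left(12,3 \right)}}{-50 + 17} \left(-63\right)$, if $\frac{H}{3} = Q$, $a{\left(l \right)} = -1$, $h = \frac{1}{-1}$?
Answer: $- \frac{3843}{11} \approx -349.36$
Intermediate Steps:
$h = -1$
$Q = -1$
$H = -3$ ($H = 3 \left(-1\right) = -3$)
$u{\left(Y,r \right)} = -3$
$\frac{-180 + u{\left(12,3 \right)}}{-50 + 17} \left(-63\right) = \frac{-180 - 3}{-50 + 17} \left(-63\right) = - \frac{183}{-33} \left(-63\right) = \left(-183\right) \left(- \frac{1}{33}\right) \left(-63\right) = \frac{61}{11} \left(-63\right) = - \frac{3843}{11}$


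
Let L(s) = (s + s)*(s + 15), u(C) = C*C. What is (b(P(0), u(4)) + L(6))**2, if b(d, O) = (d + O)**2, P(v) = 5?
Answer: 480249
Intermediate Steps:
u(C) = C**2
b(d, O) = (O + d)**2
L(s) = 2*s*(15 + s) (L(s) = (2*s)*(15 + s) = 2*s*(15 + s))
(b(P(0), u(4)) + L(6))**2 = ((4**2 + 5)**2 + 2*6*(15 + 6))**2 = ((16 + 5)**2 + 2*6*21)**2 = (21**2 + 252)**2 = (441 + 252)**2 = 693**2 = 480249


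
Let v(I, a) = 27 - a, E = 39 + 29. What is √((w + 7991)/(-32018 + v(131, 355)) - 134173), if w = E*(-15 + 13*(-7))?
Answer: I*√192565661034/1198 ≈ 366.3*I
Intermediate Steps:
E = 68
w = -7208 (w = 68*(-15 + 13*(-7)) = 68*(-15 - 91) = 68*(-106) = -7208)
√((w + 7991)/(-32018 + v(131, 355)) - 134173) = √((-7208 + 7991)/(-32018 + (27 - 1*355)) - 134173) = √(783/(-32018 + (27 - 355)) - 134173) = √(783/(-32018 - 328) - 134173) = √(783/(-32346) - 134173) = √(783*(-1/32346) - 134173) = √(-29/1198 - 134173) = √(-160739283/1198) = I*√192565661034/1198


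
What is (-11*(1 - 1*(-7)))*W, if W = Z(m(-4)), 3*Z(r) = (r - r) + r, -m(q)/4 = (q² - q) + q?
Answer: 5632/3 ≈ 1877.3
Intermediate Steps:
m(q) = -4*q² (m(q) = -4*((q² - q) + q) = -4*q²)
Z(r) = r/3 (Z(r) = ((r - r) + r)/3 = (0 + r)/3 = r/3)
W = -64/3 (W = (-4*(-4)²)/3 = (-4*16)/3 = (⅓)*(-64) = -64/3 ≈ -21.333)
(-11*(1 - 1*(-7)))*W = -11*(1 - 1*(-7))*(-64/3) = -11*(1 + 7)*(-64/3) = -11*8*(-64/3) = -88*(-64/3) = 5632/3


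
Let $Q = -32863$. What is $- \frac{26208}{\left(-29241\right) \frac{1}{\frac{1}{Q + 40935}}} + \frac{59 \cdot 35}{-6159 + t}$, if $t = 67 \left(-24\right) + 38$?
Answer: $- \frac{114690751}{429449571} \approx -0.26706$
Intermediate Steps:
$t = -1570$ ($t = -1608 + 38 = -1570$)
$- \frac{26208}{\left(-29241\right) \frac{1}{\frac{1}{Q + 40935}}} + \frac{59 \cdot 35}{-6159 + t} = - \frac{26208}{\left(-29241\right) \frac{1}{\frac{1}{-32863 + 40935}}} + \frac{59 \cdot 35}{-6159 - 1570} = - \frac{26208}{\left(-29241\right) \frac{1}{\frac{1}{8072}}} + \frac{2065}{-7729} = - \frac{26208}{\left(-29241\right) \frac{1}{\frac{1}{8072}}} + 2065 \left(- \frac{1}{7729}\right) = - \frac{26208}{\left(-29241\right) 8072} - \frac{35}{131} = - \frac{26208}{-236033352} - \frac{35}{131} = \left(-26208\right) \left(- \frac{1}{236033352}\right) - \frac{35}{131} = \frac{364}{3278241} - \frac{35}{131} = - \frac{114690751}{429449571}$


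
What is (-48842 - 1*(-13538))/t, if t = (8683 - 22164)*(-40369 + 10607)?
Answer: -17652/200610761 ≈ -8.7991e-5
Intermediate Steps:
t = 401221522 (t = -13481*(-29762) = 401221522)
(-48842 - 1*(-13538))/t = (-48842 - 1*(-13538))/401221522 = (-48842 + 13538)*(1/401221522) = -35304*1/401221522 = -17652/200610761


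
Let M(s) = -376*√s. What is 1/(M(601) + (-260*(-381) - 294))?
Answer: 49383/4834877890 + 94*√601/2417438945 ≈ 1.1167e-5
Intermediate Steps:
1/(M(601) + (-260*(-381) - 294)) = 1/(-376*√601 + (-260*(-381) - 294)) = 1/(-376*√601 + (99060 - 294)) = 1/(-376*√601 + 98766) = 1/(98766 - 376*√601)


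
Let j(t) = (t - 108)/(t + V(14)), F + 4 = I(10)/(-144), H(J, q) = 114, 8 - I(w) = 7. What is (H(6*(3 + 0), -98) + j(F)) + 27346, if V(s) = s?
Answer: 39498811/1439 ≈ 27449.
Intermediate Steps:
I(w) = 1 (I(w) = 8 - 1*7 = 8 - 7 = 1)
F = -577/144 (F = -4 + 1/(-144) = -4 + 1*(-1/144) = -4 - 1/144 = -577/144 ≈ -4.0069)
j(t) = (-108 + t)/(14 + t) (j(t) = (t - 108)/(t + 14) = (-108 + t)/(14 + t))
(H(6*(3 + 0), -98) + j(F)) + 27346 = (114 + (-108 - 577/144)/(14 - 577/144)) + 27346 = (114 - 16129/144/(1439/144)) + 27346 = (114 + (144/1439)*(-16129/144)) + 27346 = (114 - 16129/1439) + 27346 = 147917/1439 + 27346 = 39498811/1439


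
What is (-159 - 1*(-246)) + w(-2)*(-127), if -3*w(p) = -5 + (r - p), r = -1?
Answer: -247/3 ≈ -82.333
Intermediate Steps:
w(p) = 2 + p/3 (w(p) = -(-5 + (-1 - p))/3 = -(-6 - p)/3 = 2 + p/3)
(-159 - 1*(-246)) + w(-2)*(-127) = (-159 - 1*(-246)) + (2 + (⅓)*(-2))*(-127) = (-159 + 246) + (2 - ⅔)*(-127) = 87 + (4/3)*(-127) = 87 - 508/3 = -247/3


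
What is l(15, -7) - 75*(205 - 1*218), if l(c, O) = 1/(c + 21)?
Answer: 35101/36 ≈ 975.03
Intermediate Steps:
l(c, O) = 1/(21 + c)
l(15, -7) - 75*(205 - 1*218) = 1/(21 + 15) - 75*(205 - 1*218) = 1/36 - 75*(205 - 218) = 1/36 - 75*(-13) = 1/36 + 975 = 35101/36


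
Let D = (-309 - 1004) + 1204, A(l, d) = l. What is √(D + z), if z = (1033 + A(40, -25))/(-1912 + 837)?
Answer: 2*I*√1271166/215 ≈ 10.488*I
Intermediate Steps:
D = -109 (D = -1313 + 1204 = -109)
z = -1073/1075 (z = (1033 + 40)/(-1912 + 837) = 1073/(-1075) = 1073*(-1/1075) = -1073/1075 ≈ -0.99814)
√(D + z) = √(-109 - 1073/1075) = √(-118248/1075) = 2*I*√1271166/215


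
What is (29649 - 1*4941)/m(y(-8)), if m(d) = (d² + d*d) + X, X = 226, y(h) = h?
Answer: 4118/59 ≈ 69.797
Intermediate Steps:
m(d) = 226 + 2*d² (m(d) = (d² + d*d) + 226 = (d² + d²) + 226 = 2*d² + 226 = 226 + 2*d²)
(29649 - 1*4941)/m(y(-8)) = (29649 - 1*4941)/(226 + 2*(-8)²) = (29649 - 4941)/(226 + 2*64) = 24708/(226 + 128) = 24708/354 = 24708*(1/354) = 4118/59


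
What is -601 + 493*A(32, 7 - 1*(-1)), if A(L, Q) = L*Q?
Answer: 125607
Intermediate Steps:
-601 + 493*A(32, 7 - 1*(-1)) = -601 + 493*(32*(7 - 1*(-1))) = -601 + 493*(32*(7 + 1)) = -601 + 493*(32*8) = -601 + 493*256 = -601 + 126208 = 125607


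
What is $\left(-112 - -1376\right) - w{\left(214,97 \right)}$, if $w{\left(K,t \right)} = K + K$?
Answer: $836$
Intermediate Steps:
$w{\left(K,t \right)} = 2 K$
$\left(-112 - -1376\right) - w{\left(214,97 \right)} = \left(-112 - -1376\right) - 2 \cdot 214 = \left(-112 + 1376\right) - 428 = 1264 - 428 = 836$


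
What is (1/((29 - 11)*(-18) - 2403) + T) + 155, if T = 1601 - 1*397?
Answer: 3705992/2727 ≈ 1359.0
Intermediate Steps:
T = 1204 (T = 1601 - 397 = 1204)
(1/((29 - 11)*(-18) - 2403) + T) + 155 = (1/((29 - 11)*(-18) - 2403) + 1204) + 155 = (1/(18*(-18) - 2403) + 1204) + 155 = (1/(-324 - 2403) + 1204) + 155 = (1/(-2727) + 1204) + 155 = (-1/2727 + 1204) + 155 = 3283307/2727 + 155 = 3705992/2727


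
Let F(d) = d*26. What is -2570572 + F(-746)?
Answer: -2589968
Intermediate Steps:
F(d) = 26*d
-2570572 + F(-746) = -2570572 + 26*(-746) = -2570572 - 19396 = -2589968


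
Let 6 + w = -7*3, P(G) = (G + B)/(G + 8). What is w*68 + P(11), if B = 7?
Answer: -34866/19 ≈ -1835.1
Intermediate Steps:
P(G) = (7 + G)/(8 + G) (P(G) = (G + 7)/(G + 8) = (7 + G)/(8 + G))
w = -27 (w = -6 - 7*3 = -6 - 21 = -27)
w*68 + P(11) = -27*68 + (7 + 11)/(8 + 11) = -1836 + 18/19 = -34866/19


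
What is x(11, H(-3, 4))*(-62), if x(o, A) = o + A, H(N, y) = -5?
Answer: -372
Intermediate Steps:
x(o, A) = A + o
x(11, H(-3, 4))*(-62) = (-5 + 11)*(-62) = 6*(-62) = -372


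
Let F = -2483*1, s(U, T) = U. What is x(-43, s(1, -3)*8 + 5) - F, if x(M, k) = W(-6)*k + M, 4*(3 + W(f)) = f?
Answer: 4763/2 ≈ 2381.5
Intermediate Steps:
F = -2483
W(f) = -3 + f/4
x(M, k) = M - 9*k/2 (x(M, k) = (-3 + (¼)*(-6))*k + M = (-3 - 3/2)*k + M = -9*k/2 + M = M - 9*k/2)
x(-43, s(1, -3)*8 + 5) - F = (-43 - 9*(1*8 + 5)/2) - 1*(-2483) = (-43 - 9*(8 + 5)/2) + 2483 = (-43 - 9/2*13) + 2483 = (-43 - 117/2) + 2483 = -203/2 + 2483 = 4763/2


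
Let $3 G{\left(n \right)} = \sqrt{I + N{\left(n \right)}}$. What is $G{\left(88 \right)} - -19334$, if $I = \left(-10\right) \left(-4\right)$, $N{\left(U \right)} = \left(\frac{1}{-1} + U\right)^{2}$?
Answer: $19334 + \frac{\sqrt{7609}}{3} \approx 19363.0$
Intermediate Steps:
$N{\left(U \right)} = \left(-1 + U\right)^{2}$
$I = 40$
$G{\left(n \right)} = \frac{\sqrt{40 + \left(-1 + n\right)^{2}}}{3}$
$G{\left(88 \right)} - -19334 = \frac{\sqrt{40 + \left(-1 + 88\right)^{2}}}{3} - -19334 = \frac{\sqrt{40 + 87^{2}}}{3} + 19334 = \frac{\sqrt{40 + 7569}}{3} + 19334 = \frac{\sqrt{7609}}{3} + 19334 = 19334 + \frac{\sqrt{7609}}{3}$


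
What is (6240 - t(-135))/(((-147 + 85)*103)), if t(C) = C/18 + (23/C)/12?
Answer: -326483/333720 ≈ -0.97831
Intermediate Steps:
t(C) = C/18 + 23/(12*C) (t(C) = C*(1/18) + (23/C)*(1/12) = C/18 + 23/(12*C))
(6240 - t(-135))/(((-147 + 85)*103)) = (6240 - ((1/18)*(-135) + (23/12)/(-135)))/(((-147 + 85)*103)) = (6240 - (-15/2 + (23/12)*(-1/135)))/((-62*103)) = (6240 - (-15/2 - 23/1620))/(-6386) = (6240 - 1*(-12173/1620))*(-1/6386) = (6240 + 12173/1620)*(-1/6386) = (10120973/1620)*(-1/6386) = -326483/333720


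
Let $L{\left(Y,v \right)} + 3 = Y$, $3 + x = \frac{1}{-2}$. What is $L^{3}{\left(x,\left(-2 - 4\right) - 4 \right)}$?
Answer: $- \frac{2197}{8} \approx -274.63$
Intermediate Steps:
$x = - \frac{7}{2}$ ($x = -3 + \frac{1}{-2} = -3 - \frac{1}{2} = - \frac{7}{2} \approx -3.5$)
$L{\left(Y,v \right)} = -3 + Y$
$L^{3}{\left(x,\left(-2 - 4\right) - 4 \right)} = \left(-3 - \frac{7}{2}\right)^{3} = \left(- \frac{13}{2}\right)^{3} = - \frac{2197}{8}$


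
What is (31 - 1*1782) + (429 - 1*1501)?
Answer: -2823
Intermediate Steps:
(31 - 1*1782) + (429 - 1*1501) = (31 - 1782) + (429 - 1501) = -1751 - 1072 = -2823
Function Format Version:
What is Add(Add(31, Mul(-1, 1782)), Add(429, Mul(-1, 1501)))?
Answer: -2823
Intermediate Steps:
Add(Add(31, Mul(-1, 1782)), Add(429, Mul(-1, 1501))) = Add(Add(31, -1782), Add(429, -1501)) = Add(-1751, -1072) = -2823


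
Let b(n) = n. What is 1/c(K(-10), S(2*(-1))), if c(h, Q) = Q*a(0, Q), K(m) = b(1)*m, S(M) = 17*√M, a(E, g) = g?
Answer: -1/578 ≈ -0.0017301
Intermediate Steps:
K(m) = m (K(m) = 1*m = m)
c(h, Q) = Q² (c(h, Q) = Q*Q = Q²)
1/c(K(-10), S(2*(-1))) = 1/((17*√(2*(-1)))²) = 1/((17*√(-2))²) = 1/((17*(I*√2))²) = 1/((17*I*√2)²) = 1/(-578) = -1/578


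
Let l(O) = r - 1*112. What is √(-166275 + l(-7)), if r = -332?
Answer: I*√166719 ≈ 408.31*I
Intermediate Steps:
l(O) = -444 (l(O) = -332 - 1*112 = -332 - 112 = -444)
√(-166275 + l(-7)) = √(-166275 - 444) = √(-166719) = I*√166719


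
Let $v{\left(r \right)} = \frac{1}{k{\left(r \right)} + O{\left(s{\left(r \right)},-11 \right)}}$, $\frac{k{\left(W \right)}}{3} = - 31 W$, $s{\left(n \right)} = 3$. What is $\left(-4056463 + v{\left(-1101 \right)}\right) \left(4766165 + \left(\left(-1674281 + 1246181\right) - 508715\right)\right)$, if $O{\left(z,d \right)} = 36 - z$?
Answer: $- \frac{265174368791034325}{17071} \approx -1.5534 \cdot 10^{13}$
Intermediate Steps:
$k{\left(W \right)} = - 93 W$ ($k{\left(W \right)} = 3 \left(- 31 W\right) = - 93 W$)
$v{\left(r \right)} = \frac{1}{33 - 93 r}$ ($v{\left(r \right)} = \frac{1}{- 93 r + \left(36 - 3\right)} = \frac{1}{- 93 r + 33} = \frac{1}{33 - 93 r}$)
$\left(-4056463 + v{\left(-1101 \right)}\right) \left(4766165 + \left(\left(-1674281 + 1246181\right) - 508715\right)\right) = \left(-4056463 - \frac{1}{-33 + 93 \left(-1101\right)}\right) \left(4766165 + \left(\left(-1674281 + 1246181\right) - 508715\right)\right) = \left(-4056463 - \frac{1}{-33 - 102393}\right) \left(4766165 - 936815\right) = \left(-4056463 - \frac{1}{-102426}\right) \left(4766165 - 936815\right) = \left(-4056463 - - \frac{1}{102426}\right) 3829350 = \left(-4056463 + \frac{1}{102426}\right) 3829350 = \left(- \frac{415487279237}{102426}\right) 3829350 = - \frac{265174368791034325}{17071}$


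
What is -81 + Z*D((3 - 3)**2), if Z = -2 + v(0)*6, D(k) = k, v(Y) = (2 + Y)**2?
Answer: -81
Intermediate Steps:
Z = 22 (Z = -2 + (2 + 0)**2*6 = -2 + 2**2*6 = -2 + 4*6 = -2 + 24 = 22)
-81 + Z*D((3 - 3)**2) = -81 + 22*(3 - 3)**2 = -81 + 22*0**2 = -81 + 22*0 = -81 + 0 = -81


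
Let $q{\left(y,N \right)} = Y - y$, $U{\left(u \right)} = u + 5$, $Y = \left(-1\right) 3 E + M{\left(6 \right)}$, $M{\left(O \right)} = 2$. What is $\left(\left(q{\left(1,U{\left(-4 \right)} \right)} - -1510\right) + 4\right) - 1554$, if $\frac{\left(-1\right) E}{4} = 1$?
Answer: $-27$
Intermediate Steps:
$E = -4$ ($E = \left(-4\right) 1 = -4$)
$Y = 14$ ($Y = \left(-1\right) 3 \left(-4\right) + 2 = \left(-3\right) \left(-4\right) + 2 = 12 + 2 = 14$)
$U{\left(u \right)} = 5 + u$
$q{\left(y,N \right)} = 14 - y$
$\left(\left(q{\left(1,U{\left(-4 \right)} \right)} - -1510\right) + 4\right) - 1554 = \left(\left(\left(14 - 1\right) - -1510\right) + 4\right) - 1554 = \left(\left(\left(14 - 1\right) + 1510\right) + 4\right) - 1554 = \left(\left(13 + 1510\right) + 4\right) - 1554 = \left(1523 + 4\right) - 1554 = 1527 - 1554 = -27$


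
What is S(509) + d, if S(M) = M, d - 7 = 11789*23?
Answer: 271663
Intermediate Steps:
d = 271154 (d = 7 + 11789*23 = 7 + 271147 = 271154)
S(509) + d = 509 + 271154 = 271663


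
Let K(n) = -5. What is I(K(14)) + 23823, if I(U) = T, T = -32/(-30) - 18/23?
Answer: 8219033/345 ≈ 23823.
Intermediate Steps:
T = 98/345 (T = -32*(-1/30) - 18*1/23 = 16/15 - 18/23 = 98/345 ≈ 0.28406)
I(U) = 98/345
I(K(14)) + 23823 = 98/345 + 23823 = 8219033/345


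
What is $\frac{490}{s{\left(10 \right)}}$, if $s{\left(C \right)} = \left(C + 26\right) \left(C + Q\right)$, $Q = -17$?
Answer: $- \frac{35}{18} \approx -1.9444$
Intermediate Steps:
$s{\left(C \right)} = \left(-17 + C\right) \left(26 + C\right)$ ($s{\left(C \right)} = \left(C + 26\right) \left(C - 17\right) = \left(26 + C\right) \left(-17 + C\right) = \left(-17 + C\right) \left(26 + C\right)$)
$\frac{490}{s{\left(10 \right)}} = \frac{490}{-442 + 10^{2} + 9 \cdot 10} = \frac{490}{-442 + 100 + 90} = \frac{490}{-252} = 490 \left(- \frac{1}{252}\right) = - \frac{35}{18}$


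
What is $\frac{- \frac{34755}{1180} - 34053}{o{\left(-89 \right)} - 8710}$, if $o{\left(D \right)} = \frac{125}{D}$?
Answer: $\frac{715867851}{182974340} \approx 3.9124$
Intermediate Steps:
$\frac{- \frac{34755}{1180} - 34053}{o{\left(-89 \right)} - 8710} = \frac{- \frac{34755}{1180} - 34053}{\frac{125}{-89} - 8710} = \frac{\left(-34755\right) \frac{1}{1180} - 34053}{125 \left(- \frac{1}{89}\right) - 8710} = \frac{- \frac{6951}{236} - 34053}{- \frac{125}{89} - 8710} = - \frac{8043459}{236 \left(- \frac{775315}{89}\right)} = \left(- \frac{8043459}{236}\right) \left(- \frac{89}{775315}\right) = \frac{715867851}{182974340}$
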